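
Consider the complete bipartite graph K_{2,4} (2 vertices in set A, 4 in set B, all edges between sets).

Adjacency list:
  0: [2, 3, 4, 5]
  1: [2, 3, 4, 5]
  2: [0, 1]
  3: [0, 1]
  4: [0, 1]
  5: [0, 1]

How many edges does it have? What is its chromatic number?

K_{2,4} has 2 * 4 = 8 edges.
Bipartite graphs have chromatic number 2 (color each partition differently).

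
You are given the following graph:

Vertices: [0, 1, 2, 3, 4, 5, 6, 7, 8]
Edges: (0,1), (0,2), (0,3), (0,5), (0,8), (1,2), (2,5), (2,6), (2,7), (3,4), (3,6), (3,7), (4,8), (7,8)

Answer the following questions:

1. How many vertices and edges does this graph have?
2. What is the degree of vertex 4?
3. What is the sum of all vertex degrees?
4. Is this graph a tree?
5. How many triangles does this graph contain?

Count: 9 vertices, 14 edges.
Vertex 4 has neighbors [3, 8], degree = 2.
Handshaking lemma: 2 * 14 = 28.
A tree on 9 vertices has 8 edges. This graph has 14 edges (6 extra). Not a tree.
Number of triangles = 2.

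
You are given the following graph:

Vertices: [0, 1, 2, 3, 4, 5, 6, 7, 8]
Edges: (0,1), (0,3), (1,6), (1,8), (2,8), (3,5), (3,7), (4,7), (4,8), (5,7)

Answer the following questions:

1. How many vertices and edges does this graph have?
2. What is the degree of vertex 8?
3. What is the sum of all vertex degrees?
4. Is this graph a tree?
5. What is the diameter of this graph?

Count: 9 vertices, 10 edges.
Vertex 8 has neighbors [1, 2, 4], degree = 3.
Handshaking lemma: 2 * 10 = 20.
A tree on 9 vertices has 8 edges. This graph has 10 edges (2 extra). Not a tree.
Diameter (longest shortest path) = 4.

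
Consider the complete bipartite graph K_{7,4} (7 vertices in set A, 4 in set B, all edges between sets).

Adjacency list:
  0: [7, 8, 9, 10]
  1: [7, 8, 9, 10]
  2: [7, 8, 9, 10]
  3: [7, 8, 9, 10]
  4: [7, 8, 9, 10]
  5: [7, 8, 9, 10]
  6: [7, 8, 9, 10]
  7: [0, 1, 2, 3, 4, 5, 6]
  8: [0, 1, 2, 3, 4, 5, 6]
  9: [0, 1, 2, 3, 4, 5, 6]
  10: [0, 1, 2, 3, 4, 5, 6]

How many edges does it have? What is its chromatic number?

K_{7,4} has 7 * 4 = 28 edges.
Bipartite graphs have chromatic number 2 (color each partition differently).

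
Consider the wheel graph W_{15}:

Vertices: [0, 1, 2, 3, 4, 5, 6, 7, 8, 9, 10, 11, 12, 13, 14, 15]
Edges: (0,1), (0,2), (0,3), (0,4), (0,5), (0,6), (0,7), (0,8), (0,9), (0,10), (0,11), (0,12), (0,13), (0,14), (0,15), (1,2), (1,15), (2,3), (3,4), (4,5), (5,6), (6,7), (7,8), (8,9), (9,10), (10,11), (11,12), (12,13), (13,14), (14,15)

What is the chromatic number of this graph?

W_{15} = C_{15} plus a hub adjacent to every cycle vertex.
The outer cycle needs 3 colors (odd cycle); the hub is adjacent to all of them so needs a fresh color.
Chromatic number = 3 + 1 = 4.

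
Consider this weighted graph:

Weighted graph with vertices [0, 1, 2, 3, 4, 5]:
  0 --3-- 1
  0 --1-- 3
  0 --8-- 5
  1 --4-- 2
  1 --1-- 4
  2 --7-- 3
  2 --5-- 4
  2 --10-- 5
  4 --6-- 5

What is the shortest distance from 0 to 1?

Using Dijkstra's algorithm from vertex 0:
Shortest path: 0 -> 1
Total weight: 3 = 3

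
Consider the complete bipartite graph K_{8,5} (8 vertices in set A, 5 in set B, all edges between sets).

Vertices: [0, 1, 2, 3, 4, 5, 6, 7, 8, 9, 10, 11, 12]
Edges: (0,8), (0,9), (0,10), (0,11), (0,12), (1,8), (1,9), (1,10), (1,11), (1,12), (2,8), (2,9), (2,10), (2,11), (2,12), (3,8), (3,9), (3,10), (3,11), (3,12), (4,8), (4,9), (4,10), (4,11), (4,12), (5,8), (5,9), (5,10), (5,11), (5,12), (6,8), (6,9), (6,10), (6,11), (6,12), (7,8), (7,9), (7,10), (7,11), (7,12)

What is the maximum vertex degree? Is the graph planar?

Set-A vertices have degree 5; set-B vertices have degree 8. Maximum degree = max(8,5) = 8.
K_{8,5} contains K_{3,3} as a subgraph (since both sides have >= 3 vertices); by Kuratowski's theorem it is not planar.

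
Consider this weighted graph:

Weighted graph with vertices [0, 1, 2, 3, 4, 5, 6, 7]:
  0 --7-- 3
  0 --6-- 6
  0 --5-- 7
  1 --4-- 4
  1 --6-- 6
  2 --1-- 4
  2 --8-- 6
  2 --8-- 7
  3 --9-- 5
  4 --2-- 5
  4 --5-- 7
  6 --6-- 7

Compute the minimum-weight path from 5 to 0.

Using Dijkstra's algorithm from vertex 5:
Shortest path: 5 -> 4 -> 7 -> 0
Total weight: 2 + 5 + 5 = 12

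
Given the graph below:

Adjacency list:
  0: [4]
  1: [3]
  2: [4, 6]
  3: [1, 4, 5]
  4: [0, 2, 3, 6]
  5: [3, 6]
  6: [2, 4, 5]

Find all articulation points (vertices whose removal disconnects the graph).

An articulation point is a vertex whose removal disconnects the graph.
Articulation points: [3, 4]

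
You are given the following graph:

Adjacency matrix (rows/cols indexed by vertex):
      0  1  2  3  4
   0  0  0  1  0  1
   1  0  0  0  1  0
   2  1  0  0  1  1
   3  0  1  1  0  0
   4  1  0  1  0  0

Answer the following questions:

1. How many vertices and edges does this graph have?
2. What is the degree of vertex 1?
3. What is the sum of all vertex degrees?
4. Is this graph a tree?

Count: 5 vertices, 5 edges.
Vertex 1 has neighbors [3], degree = 1.
Handshaking lemma: 2 * 5 = 10.
A tree on 5 vertices has 4 edges. This graph has 5 edges (1 extra). Not a tree.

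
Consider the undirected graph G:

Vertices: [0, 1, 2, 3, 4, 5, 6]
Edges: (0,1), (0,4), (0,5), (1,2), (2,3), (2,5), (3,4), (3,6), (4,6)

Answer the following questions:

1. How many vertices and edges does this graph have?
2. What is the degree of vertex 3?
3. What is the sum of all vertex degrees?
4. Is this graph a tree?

Count: 7 vertices, 9 edges.
Vertex 3 has neighbors [2, 4, 6], degree = 3.
Handshaking lemma: 2 * 9 = 18.
A tree on 7 vertices has 6 edges. This graph has 9 edges (3 extra). Not a tree.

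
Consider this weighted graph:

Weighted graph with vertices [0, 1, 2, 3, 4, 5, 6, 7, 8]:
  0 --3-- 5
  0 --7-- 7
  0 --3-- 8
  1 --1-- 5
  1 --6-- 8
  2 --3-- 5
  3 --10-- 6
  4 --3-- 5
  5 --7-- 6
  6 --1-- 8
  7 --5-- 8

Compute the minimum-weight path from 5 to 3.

Using Dijkstra's algorithm from vertex 5:
Shortest path: 5 -> 6 -> 3
Total weight: 7 + 10 = 17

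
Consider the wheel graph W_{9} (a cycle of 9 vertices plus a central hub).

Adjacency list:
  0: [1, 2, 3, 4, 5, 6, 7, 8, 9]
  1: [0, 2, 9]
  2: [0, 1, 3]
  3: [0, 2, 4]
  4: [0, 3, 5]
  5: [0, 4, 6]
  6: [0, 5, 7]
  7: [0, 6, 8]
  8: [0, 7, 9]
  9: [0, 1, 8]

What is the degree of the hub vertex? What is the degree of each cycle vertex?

The hub connects to all 9 cycle vertices, so deg(hub) = 9.
Each cycle vertex connects to 2 neighbors on the cycle plus the hub, so deg(cycle vertex) = 3.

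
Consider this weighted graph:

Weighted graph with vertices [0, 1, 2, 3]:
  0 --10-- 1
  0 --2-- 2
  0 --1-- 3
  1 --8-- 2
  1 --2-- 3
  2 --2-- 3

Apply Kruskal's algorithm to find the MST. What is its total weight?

Applying Kruskal's algorithm (sort edges by weight, add if no cycle):
  Add (0,3) w=1
  Add (0,2) w=2
  Add (1,3) w=2
  Skip (2,3) w=2 (creates cycle)
  Skip (1,2) w=8 (creates cycle)
  Skip (0,1) w=10 (creates cycle)
MST weight = 5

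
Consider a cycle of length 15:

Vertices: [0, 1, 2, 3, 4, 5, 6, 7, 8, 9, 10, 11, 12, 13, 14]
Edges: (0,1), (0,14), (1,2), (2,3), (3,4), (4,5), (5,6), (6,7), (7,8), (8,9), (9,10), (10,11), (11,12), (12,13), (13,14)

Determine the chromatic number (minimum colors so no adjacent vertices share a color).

This is an odd cycle (C_15). Odd cycles are not bipartite (any 2-coloring forces two adjacent vertices to match), and 3 colors suffice.
Chromatic number = 3.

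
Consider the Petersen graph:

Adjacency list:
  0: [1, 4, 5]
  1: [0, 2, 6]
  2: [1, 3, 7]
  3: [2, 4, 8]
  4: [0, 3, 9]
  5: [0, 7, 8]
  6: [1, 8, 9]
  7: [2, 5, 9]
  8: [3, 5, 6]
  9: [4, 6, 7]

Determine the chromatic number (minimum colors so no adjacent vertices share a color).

The Petersen graph contains odd cycles (e.g. the outer 5-cycle), so chi >= 3.
A proper 3-coloring exists (it is a well-known 3-chromatic graph).
Chromatic number = 3.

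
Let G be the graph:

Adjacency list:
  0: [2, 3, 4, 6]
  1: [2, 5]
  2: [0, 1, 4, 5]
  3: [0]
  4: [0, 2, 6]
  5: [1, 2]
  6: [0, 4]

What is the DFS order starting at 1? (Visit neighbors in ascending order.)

DFS from vertex 1 (neighbors processed in ascending order):
Visit order: 1, 2, 0, 3, 4, 6, 5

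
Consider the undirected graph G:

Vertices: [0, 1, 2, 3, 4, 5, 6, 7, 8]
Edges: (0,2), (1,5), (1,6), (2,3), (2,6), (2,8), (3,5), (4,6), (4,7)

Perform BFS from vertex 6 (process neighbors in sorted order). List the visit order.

BFS from vertex 6 (neighbors processed in ascending order):
Visit order: 6, 1, 2, 4, 5, 0, 3, 8, 7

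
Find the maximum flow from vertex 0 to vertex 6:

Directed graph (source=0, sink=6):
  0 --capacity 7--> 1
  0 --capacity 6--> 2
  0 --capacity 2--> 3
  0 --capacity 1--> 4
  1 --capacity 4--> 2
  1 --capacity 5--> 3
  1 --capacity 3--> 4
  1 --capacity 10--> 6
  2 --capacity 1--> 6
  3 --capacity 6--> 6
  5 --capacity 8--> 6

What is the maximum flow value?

Computing max flow:
  Flow on (0->1): 7/7
  Flow on (0->2): 1/6
  Flow on (0->3): 2/2
  Flow on (1->6): 7/10
  Flow on (2->6): 1/1
  Flow on (3->6): 2/6
Maximum flow = 10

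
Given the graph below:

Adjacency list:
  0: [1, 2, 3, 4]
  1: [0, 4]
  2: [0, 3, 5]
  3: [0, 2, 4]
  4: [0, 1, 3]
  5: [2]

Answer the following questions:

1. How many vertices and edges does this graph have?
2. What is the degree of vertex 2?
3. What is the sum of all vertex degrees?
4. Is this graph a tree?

Count: 6 vertices, 8 edges.
Vertex 2 has neighbors [0, 3, 5], degree = 3.
Handshaking lemma: 2 * 8 = 16.
A tree on 6 vertices has 5 edges. This graph has 8 edges (3 extra). Not a tree.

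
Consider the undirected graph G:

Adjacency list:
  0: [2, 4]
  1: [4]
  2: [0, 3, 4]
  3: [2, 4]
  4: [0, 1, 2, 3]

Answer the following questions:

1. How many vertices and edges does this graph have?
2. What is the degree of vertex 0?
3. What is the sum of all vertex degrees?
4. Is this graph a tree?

Count: 5 vertices, 6 edges.
Vertex 0 has neighbors [2, 4], degree = 2.
Handshaking lemma: 2 * 6 = 12.
A tree on 5 vertices has 4 edges. This graph has 6 edges (2 extra). Not a tree.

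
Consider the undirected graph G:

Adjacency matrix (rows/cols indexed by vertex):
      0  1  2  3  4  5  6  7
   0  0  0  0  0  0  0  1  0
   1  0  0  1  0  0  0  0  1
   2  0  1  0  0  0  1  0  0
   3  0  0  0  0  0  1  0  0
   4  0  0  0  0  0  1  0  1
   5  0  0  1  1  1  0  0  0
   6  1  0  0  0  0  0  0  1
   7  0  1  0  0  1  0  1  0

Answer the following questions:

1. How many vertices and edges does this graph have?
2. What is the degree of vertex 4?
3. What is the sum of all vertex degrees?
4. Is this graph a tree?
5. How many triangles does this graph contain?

Count: 8 vertices, 8 edges.
Vertex 4 has neighbors [5, 7], degree = 2.
Handshaking lemma: 2 * 8 = 16.
A tree on 8 vertices has 7 edges. This graph has 8 edges (1 extra). Not a tree.
Number of triangles = 0.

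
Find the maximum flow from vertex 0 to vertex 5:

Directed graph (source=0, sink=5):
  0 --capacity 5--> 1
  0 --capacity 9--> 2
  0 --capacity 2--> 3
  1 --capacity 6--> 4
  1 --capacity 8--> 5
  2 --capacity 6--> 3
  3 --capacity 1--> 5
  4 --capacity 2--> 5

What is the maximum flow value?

Computing max flow:
  Flow on (0->1): 5/5
  Flow on (0->2): 1/9
  Flow on (1->5): 5/8
  Flow on (2->3): 1/6
  Flow on (3->5): 1/1
Maximum flow = 6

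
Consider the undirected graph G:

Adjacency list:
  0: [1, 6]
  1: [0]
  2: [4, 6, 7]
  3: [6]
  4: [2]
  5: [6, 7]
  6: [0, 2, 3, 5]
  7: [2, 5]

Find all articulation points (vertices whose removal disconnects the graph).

An articulation point is a vertex whose removal disconnects the graph.
Articulation points: [0, 2, 6]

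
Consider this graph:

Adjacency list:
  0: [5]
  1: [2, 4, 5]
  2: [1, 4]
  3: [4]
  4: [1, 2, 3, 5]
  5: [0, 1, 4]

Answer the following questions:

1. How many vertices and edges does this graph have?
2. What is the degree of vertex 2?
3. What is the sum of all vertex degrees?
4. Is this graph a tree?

Count: 6 vertices, 7 edges.
Vertex 2 has neighbors [1, 4], degree = 2.
Handshaking lemma: 2 * 7 = 14.
A tree on 6 vertices has 5 edges. This graph has 7 edges (2 extra). Not a tree.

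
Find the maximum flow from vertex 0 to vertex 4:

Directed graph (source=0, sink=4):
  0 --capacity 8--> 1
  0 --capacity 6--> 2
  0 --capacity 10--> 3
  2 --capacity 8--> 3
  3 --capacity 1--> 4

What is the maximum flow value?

Computing max flow:
  Flow on (0->3): 1/10
  Flow on (3->4): 1/1
Maximum flow = 1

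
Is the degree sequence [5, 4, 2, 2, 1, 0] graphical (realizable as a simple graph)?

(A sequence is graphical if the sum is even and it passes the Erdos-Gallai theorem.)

Sum of degrees = 14. Sum is even but fails Erdos-Gallai. The sequence is NOT graphical.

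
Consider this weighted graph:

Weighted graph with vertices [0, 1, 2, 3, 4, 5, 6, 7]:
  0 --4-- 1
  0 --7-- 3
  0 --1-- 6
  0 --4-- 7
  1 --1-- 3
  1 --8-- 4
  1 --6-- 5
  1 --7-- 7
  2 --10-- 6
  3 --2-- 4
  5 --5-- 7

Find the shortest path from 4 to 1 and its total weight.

Using Dijkstra's algorithm from vertex 4:
Shortest path: 4 -> 3 -> 1
Total weight: 2 + 1 = 3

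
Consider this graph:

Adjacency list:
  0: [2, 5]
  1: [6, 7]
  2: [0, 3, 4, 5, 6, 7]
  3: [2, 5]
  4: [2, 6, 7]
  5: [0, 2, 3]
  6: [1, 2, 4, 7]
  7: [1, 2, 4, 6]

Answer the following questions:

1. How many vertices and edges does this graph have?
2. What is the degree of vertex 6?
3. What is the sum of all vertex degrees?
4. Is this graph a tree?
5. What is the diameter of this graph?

Count: 8 vertices, 13 edges.
Vertex 6 has neighbors [1, 2, 4, 7], degree = 4.
Handshaking lemma: 2 * 13 = 26.
A tree on 8 vertices has 7 edges. This graph has 13 edges (6 extra). Not a tree.
Diameter (longest shortest path) = 3.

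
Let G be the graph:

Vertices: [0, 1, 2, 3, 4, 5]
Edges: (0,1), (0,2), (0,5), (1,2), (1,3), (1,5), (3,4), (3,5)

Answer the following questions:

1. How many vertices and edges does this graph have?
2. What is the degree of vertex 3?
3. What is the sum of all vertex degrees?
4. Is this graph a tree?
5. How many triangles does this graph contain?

Count: 6 vertices, 8 edges.
Vertex 3 has neighbors [1, 4, 5], degree = 3.
Handshaking lemma: 2 * 8 = 16.
A tree on 6 vertices has 5 edges. This graph has 8 edges (3 extra). Not a tree.
Number of triangles = 3.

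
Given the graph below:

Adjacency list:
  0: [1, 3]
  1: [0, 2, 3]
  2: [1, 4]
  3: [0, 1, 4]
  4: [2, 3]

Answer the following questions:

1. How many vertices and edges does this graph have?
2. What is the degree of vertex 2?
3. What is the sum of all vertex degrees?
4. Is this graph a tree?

Count: 5 vertices, 6 edges.
Vertex 2 has neighbors [1, 4], degree = 2.
Handshaking lemma: 2 * 6 = 12.
A tree on 5 vertices has 4 edges. This graph has 6 edges (2 extra). Not a tree.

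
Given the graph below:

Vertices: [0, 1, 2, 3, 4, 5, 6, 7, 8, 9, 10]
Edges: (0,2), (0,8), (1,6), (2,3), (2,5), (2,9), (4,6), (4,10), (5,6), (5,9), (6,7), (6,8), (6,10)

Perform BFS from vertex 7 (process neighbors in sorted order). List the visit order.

BFS from vertex 7 (neighbors processed in ascending order):
Visit order: 7, 6, 1, 4, 5, 8, 10, 2, 9, 0, 3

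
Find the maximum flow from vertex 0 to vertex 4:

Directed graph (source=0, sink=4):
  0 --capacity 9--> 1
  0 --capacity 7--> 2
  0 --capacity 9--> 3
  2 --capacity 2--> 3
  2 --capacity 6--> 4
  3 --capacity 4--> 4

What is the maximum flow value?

Computing max flow:
  Flow on (0->2): 6/7
  Flow on (0->3): 4/9
  Flow on (2->4): 6/6
  Flow on (3->4): 4/4
Maximum flow = 10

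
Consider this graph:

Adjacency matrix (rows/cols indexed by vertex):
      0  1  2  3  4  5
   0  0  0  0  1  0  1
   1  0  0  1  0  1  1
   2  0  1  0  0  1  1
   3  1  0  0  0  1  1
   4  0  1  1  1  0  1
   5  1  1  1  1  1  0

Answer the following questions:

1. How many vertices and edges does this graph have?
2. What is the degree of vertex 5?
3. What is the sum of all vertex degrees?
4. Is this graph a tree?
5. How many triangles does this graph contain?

Count: 6 vertices, 10 edges.
Vertex 5 has neighbors [0, 1, 2, 3, 4], degree = 5.
Handshaking lemma: 2 * 10 = 20.
A tree on 6 vertices has 5 edges. This graph has 10 edges (5 extra). Not a tree.
Number of triangles = 6.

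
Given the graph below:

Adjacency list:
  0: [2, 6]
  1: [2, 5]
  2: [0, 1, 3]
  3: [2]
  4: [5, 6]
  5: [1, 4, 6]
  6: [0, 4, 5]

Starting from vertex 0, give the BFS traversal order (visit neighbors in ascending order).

BFS from vertex 0 (neighbors processed in ascending order):
Visit order: 0, 2, 6, 1, 3, 4, 5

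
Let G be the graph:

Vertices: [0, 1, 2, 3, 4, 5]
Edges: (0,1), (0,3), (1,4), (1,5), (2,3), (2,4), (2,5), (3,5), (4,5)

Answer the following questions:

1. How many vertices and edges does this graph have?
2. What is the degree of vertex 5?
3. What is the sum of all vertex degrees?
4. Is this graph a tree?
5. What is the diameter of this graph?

Count: 6 vertices, 9 edges.
Vertex 5 has neighbors [1, 2, 3, 4], degree = 4.
Handshaking lemma: 2 * 9 = 18.
A tree on 6 vertices has 5 edges. This graph has 9 edges (4 extra). Not a tree.
Diameter (longest shortest path) = 2.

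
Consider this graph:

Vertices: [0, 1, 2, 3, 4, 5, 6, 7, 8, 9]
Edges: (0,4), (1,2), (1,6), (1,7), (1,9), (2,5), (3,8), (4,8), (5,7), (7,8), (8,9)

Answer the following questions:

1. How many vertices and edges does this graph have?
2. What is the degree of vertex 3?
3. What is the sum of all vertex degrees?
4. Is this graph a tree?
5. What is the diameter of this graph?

Count: 10 vertices, 11 edges.
Vertex 3 has neighbors [8], degree = 1.
Handshaking lemma: 2 * 11 = 22.
A tree on 10 vertices has 9 edges. This graph has 11 edges (2 extra). Not a tree.
Diameter (longest shortest path) = 5.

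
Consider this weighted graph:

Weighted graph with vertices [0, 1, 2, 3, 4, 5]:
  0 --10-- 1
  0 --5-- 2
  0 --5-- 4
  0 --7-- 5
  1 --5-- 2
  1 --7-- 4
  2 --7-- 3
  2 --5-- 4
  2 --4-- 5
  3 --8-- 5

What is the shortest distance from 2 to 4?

Using Dijkstra's algorithm from vertex 2:
Shortest path: 2 -> 4
Total weight: 5 = 5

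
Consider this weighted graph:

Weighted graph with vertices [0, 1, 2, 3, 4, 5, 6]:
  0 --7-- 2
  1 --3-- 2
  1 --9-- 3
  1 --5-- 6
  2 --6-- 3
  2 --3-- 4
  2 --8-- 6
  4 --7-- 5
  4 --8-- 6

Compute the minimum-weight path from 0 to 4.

Using Dijkstra's algorithm from vertex 0:
Shortest path: 0 -> 2 -> 4
Total weight: 7 + 3 = 10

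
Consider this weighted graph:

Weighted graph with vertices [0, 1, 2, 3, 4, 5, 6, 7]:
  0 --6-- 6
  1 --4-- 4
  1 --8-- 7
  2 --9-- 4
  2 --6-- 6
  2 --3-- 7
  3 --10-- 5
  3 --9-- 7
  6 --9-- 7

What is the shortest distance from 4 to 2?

Using Dijkstra's algorithm from vertex 4:
Shortest path: 4 -> 2
Total weight: 9 = 9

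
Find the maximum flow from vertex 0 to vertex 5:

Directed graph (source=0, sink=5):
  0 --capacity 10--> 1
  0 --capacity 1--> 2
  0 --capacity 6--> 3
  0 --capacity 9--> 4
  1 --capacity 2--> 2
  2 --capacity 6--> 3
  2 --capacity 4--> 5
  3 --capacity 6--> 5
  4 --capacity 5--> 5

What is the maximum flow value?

Computing max flow:
  Flow on (0->1): 2/10
  Flow on (0->2): 1/1
  Flow on (0->3): 6/6
  Flow on (0->4): 5/9
  Flow on (1->2): 2/2
  Flow on (2->5): 3/4
  Flow on (3->5): 6/6
  Flow on (4->5): 5/5
Maximum flow = 14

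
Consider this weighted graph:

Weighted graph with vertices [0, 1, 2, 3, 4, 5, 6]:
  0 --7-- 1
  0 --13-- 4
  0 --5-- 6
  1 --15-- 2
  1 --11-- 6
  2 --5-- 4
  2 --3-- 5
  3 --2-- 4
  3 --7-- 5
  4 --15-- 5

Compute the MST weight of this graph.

Applying Kruskal's algorithm (sort edges by weight, add if no cycle):
  Add (3,4) w=2
  Add (2,5) w=3
  Add (0,6) w=5
  Add (2,4) w=5
  Add (0,1) w=7
  Skip (3,5) w=7 (creates cycle)
  Skip (1,6) w=11 (creates cycle)
  Add (0,4) w=13
  Skip (1,2) w=15 (creates cycle)
  Skip (4,5) w=15 (creates cycle)
MST weight = 35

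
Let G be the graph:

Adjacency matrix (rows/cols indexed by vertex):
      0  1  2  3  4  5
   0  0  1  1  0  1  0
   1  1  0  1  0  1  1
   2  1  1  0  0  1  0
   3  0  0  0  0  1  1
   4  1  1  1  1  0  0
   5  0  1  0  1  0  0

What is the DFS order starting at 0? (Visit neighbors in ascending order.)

DFS from vertex 0 (neighbors processed in ascending order):
Visit order: 0, 1, 2, 4, 3, 5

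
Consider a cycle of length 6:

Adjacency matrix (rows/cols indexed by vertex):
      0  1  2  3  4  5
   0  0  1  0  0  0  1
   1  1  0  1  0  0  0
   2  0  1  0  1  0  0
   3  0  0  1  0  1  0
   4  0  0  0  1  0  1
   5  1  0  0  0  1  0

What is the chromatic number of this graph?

This is an even cycle (C_6). Even cycles are bipartite.
Chromatic number = 2.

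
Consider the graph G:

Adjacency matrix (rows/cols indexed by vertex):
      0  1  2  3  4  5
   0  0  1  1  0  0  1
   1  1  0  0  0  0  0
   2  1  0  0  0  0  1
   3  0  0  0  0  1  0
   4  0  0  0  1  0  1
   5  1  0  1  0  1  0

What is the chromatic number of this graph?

The graph has a maximum clique of size 3 (lower bound on chromatic number).
A valid 3-coloring: {0: 0, 1: 1, 2: 2, 3: 1, 4: 0, 5: 1}.
Chromatic number = 3.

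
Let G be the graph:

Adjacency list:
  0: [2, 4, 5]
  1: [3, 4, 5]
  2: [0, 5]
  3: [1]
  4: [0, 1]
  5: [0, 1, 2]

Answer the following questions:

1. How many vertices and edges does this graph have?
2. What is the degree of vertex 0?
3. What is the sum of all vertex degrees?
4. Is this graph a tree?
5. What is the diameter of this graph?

Count: 6 vertices, 7 edges.
Vertex 0 has neighbors [2, 4, 5], degree = 3.
Handshaking lemma: 2 * 7 = 14.
A tree on 6 vertices has 5 edges. This graph has 7 edges (2 extra). Not a tree.
Diameter (longest shortest path) = 3.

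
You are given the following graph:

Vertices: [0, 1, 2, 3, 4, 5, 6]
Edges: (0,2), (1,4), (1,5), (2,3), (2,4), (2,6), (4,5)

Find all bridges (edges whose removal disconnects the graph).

A bridge is an edge whose removal increases the number of connected components.
Bridges found: (0,2), (2,3), (2,4), (2,6)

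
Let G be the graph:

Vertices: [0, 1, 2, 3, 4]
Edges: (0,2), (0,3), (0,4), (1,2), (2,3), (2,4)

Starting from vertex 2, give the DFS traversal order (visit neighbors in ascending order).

DFS from vertex 2 (neighbors processed in ascending order):
Visit order: 2, 0, 3, 4, 1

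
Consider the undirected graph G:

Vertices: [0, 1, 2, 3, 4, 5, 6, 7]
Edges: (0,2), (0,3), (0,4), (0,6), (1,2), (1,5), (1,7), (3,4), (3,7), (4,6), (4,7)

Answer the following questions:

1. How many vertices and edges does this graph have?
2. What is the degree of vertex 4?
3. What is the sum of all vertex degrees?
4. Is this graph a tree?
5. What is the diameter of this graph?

Count: 8 vertices, 11 edges.
Vertex 4 has neighbors [0, 3, 6, 7], degree = 4.
Handshaking lemma: 2 * 11 = 22.
A tree on 8 vertices has 7 edges. This graph has 11 edges (4 extra). Not a tree.
Diameter (longest shortest path) = 4.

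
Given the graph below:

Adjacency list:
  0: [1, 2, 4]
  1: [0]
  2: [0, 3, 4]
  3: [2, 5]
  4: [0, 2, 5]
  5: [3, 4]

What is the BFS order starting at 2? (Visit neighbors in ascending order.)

BFS from vertex 2 (neighbors processed in ascending order):
Visit order: 2, 0, 3, 4, 1, 5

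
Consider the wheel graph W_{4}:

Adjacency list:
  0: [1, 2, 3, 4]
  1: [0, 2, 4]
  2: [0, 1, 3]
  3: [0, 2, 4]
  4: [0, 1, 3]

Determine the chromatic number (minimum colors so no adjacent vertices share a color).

W_{4} = C_{4} plus a hub adjacent to every cycle vertex.
The outer cycle needs 2 colors (even cycle); the hub is adjacent to all of them so needs a fresh color.
Chromatic number = 2 + 1 = 3.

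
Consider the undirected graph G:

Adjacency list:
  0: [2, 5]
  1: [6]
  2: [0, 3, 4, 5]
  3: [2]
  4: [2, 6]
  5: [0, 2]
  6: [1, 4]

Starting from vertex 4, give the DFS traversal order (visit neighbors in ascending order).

DFS from vertex 4 (neighbors processed in ascending order):
Visit order: 4, 2, 0, 5, 3, 6, 1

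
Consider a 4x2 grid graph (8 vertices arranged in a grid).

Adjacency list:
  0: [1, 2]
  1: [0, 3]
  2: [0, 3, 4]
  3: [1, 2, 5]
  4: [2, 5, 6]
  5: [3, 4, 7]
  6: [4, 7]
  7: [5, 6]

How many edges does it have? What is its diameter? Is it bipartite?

A 4x2 grid has 6 vertical edges and 4 horizontal edges.
Total edges = 6 + 4 = 10.
Diameter = (4-1) + (2-1) = 4 (corner to opposite corner).
Grid graphs are bipartite (checkerboard coloring).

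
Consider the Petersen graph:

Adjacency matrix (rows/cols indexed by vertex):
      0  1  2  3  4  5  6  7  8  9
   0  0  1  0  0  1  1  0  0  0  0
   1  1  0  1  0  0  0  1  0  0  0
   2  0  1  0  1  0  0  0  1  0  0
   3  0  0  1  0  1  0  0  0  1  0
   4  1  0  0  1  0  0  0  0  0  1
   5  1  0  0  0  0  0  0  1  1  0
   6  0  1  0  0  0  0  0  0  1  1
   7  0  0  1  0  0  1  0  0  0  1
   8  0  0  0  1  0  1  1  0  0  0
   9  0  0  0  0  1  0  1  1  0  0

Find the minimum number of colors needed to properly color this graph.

The Petersen graph contains odd cycles (e.g. the outer 5-cycle), so chi >= 3.
A proper 3-coloring exists (it is a well-known 3-chromatic graph).
Chromatic number = 3.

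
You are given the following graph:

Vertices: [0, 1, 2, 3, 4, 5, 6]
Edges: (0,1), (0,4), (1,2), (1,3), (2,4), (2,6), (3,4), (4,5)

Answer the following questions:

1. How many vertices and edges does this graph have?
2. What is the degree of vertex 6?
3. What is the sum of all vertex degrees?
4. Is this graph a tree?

Count: 7 vertices, 8 edges.
Vertex 6 has neighbors [2], degree = 1.
Handshaking lemma: 2 * 8 = 16.
A tree on 7 vertices has 6 edges. This graph has 8 edges (2 extra). Not a tree.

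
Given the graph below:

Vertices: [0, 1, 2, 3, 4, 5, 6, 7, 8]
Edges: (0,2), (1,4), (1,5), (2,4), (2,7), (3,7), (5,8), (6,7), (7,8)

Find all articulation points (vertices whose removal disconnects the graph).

An articulation point is a vertex whose removal disconnects the graph.
Articulation points: [2, 7]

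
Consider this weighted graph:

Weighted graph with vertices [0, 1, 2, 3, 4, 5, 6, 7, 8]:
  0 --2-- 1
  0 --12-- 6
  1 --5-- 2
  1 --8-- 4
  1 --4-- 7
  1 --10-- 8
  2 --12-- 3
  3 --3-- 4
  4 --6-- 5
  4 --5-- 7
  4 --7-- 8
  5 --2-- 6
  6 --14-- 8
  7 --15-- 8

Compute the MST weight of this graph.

Applying Kruskal's algorithm (sort edges by weight, add if no cycle):
  Add (0,1) w=2
  Add (5,6) w=2
  Add (3,4) w=3
  Add (1,7) w=4
  Add (1,2) w=5
  Add (4,7) w=5
  Add (4,5) w=6
  Add (4,8) w=7
  Skip (1,4) w=8 (creates cycle)
  Skip (1,8) w=10 (creates cycle)
  Skip (0,6) w=12 (creates cycle)
  Skip (2,3) w=12 (creates cycle)
  Skip (6,8) w=14 (creates cycle)
  Skip (7,8) w=15 (creates cycle)
MST weight = 34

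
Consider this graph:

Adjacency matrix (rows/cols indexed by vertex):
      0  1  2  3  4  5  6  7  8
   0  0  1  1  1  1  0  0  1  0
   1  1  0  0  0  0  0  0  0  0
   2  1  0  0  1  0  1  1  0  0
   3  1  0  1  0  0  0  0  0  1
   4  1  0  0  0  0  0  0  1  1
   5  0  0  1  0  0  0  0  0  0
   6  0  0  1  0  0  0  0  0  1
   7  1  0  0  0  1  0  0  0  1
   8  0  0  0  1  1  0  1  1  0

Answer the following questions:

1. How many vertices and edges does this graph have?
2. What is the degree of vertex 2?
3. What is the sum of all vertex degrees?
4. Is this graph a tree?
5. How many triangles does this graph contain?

Count: 9 vertices, 13 edges.
Vertex 2 has neighbors [0, 3, 5, 6], degree = 4.
Handshaking lemma: 2 * 13 = 26.
A tree on 9 vertices has 8 edges. This graph has 13 edges (5 extra). Not a tree.
Number of triangles = 3.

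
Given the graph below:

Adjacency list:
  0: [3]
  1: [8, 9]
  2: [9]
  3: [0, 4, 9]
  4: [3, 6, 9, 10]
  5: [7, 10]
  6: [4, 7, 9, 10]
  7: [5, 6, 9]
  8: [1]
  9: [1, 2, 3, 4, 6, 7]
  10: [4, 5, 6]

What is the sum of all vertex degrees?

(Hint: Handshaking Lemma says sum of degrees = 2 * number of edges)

Count edges: 15 edges.
By Handshaking Lemma: sum of degrees = 2 * 15 = 30.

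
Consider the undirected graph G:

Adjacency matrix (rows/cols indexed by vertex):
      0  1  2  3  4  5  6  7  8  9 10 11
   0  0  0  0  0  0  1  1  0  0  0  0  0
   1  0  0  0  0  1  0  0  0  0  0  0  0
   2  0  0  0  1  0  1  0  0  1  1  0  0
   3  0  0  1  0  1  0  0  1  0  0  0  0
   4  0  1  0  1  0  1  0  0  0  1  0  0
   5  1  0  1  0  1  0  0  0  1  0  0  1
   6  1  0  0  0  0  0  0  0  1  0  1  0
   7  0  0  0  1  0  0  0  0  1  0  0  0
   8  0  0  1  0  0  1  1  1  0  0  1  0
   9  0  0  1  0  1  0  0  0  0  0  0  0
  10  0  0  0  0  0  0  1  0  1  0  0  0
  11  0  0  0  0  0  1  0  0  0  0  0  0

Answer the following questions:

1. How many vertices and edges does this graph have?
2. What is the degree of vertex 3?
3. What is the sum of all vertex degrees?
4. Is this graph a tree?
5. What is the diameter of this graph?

Count: 12 vertices, 17 edges.
Vertex 3 has neighbors [2, 4, 7], degree = 3.
Handshaking lemma: 2 * 17 = 34.
A tree on 12 vertices has 11 edges. This graph has 17 edges (6 extra). Not a tree.
Diameter (longest shortest path) = 4.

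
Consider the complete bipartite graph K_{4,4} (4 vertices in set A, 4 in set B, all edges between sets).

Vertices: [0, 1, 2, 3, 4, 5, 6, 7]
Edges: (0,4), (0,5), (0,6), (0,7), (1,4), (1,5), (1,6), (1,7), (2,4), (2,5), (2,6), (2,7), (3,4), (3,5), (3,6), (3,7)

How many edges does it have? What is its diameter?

K_{4,4} has 4 * 4 = 16 edges.
Any vertex reaches any opposite-side vertex in 1 step; same-side vertices reach in 2 steps via any opposite-side vertex.
Diameter = 2.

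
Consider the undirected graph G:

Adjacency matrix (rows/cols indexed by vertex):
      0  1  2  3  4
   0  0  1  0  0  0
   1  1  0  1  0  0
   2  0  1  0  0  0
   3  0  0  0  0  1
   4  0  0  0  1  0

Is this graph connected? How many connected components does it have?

Checking connectivity: the graph has 2 connected component(s).
Components: [[0, 1, 2], [3, 4]]. The graph is NOT connected.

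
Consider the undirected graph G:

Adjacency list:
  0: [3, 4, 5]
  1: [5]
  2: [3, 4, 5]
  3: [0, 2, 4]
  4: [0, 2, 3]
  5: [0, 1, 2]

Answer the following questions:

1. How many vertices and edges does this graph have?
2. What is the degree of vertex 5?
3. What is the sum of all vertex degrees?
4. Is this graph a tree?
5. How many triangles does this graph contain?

Count: 6 vertices, 8 edges.
Vertex 5 has neighbors [0, 1, 2], degree = 3.
Handshaking lemma: 2 * 8 = 16.
A tree on 6 vertices has 5 edges. This graph has 8 edges (3 extra). Not a tree.
Number of triangles = 2.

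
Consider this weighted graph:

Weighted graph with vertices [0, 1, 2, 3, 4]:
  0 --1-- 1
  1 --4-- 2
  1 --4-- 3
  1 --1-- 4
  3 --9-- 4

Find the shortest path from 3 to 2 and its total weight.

Using Dijkstra's algorithm from vertex 3:
Shortest path: 3 -> 1 -> 2
Total weight: 4 + 4 = 8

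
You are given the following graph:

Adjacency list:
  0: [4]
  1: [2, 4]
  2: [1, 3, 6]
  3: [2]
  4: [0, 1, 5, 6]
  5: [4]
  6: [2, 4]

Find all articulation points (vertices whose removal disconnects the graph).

An articulation point is a vertex whose removal disconnects the graph.
Articulation points: [2, 4]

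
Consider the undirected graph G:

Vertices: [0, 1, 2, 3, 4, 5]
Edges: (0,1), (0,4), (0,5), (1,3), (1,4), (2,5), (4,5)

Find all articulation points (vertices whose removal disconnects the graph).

An articulation point is a vertex whose removal disconnects the graph.
Articulation points: [1, 5]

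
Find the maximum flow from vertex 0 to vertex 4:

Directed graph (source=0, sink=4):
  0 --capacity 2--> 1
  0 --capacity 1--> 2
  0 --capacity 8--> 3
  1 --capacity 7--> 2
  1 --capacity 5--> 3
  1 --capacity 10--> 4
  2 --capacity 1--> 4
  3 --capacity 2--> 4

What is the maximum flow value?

Computing max flow:
  Flow on (0->1): 2/2
  Flow on (0->2): 1/1
  Flow on (0->3): 2/8
  Flow on (1->4): 2/10
  Flow on (2->4): 1/1
  Flow on (3->4): 2/2
Maximum flow = 5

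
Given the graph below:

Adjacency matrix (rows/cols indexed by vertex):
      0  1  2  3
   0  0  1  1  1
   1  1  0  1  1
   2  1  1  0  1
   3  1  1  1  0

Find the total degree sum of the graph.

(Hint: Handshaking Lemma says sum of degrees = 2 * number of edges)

Count edges: 6 edges.
By Handshaking Lemma: sum of degrees = 2 * 6 = 12.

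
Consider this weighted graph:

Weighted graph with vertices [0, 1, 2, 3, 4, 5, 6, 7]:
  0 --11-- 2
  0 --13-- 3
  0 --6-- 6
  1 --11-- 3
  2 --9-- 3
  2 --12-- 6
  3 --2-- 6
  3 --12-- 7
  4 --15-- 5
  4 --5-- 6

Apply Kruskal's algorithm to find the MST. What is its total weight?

Applying Kruskal's algorithm (sort edges by weight, add if no cycle):
  Add (3,6) w=2
  Add (4,6) w=5
  Add (0,6) w=6
  Add (2,3) w=9
  Skip (0,2) w=11 (creates cycle)
  Add (1,3) w=11
  Skip (2,6) w=12 (creates cycle)
  Add (3,7) w=12
  Skip (0,3) w=13 (creates cycle)
  Add (4,5) w=15
MST weight = 60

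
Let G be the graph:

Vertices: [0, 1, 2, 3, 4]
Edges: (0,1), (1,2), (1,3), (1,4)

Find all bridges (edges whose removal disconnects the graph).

A bridge is an edge whose removal increases the number of connected components.
Bridges found: (0,1), (1,2), (1,3), (1,4)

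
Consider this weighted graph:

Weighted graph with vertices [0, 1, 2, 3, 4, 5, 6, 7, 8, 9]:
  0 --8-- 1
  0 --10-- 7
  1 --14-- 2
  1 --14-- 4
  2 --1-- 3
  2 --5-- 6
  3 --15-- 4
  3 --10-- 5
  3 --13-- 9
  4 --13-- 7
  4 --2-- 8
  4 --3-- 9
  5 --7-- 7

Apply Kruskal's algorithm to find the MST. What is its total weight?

Applying Kruskal's algorithm (sort edges by weight, add if no cycle):
  Add (2,3) w=1
  Add (4,8) w=2
  Add (4,9) w=3
  Add (2,6) w=5
  Add (5,7) w=7
  Add (0,1) w=8
  Add (0,7) w=10
  Add (3,5) w=10
  Add (3,9) w=13
  Skip (4,7) w=13 (creates cycle)
  Skip (1,4) w=14 (creates cycle)
  Skip (1,2) w=14 (creates cycle)
  Skip (3,4) w=15 (creates cycle)
MST weight = 59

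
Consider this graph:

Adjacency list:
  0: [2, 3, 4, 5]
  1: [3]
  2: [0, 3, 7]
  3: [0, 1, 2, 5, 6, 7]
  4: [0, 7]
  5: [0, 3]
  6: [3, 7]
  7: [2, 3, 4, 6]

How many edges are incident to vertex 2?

Vertex 2 has neighbors [0, 3, 7], so deg(2) = 3.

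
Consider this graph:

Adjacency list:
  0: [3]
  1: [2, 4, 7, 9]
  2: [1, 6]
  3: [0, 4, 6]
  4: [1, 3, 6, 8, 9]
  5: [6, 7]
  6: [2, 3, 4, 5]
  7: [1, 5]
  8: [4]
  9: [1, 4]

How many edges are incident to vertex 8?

Vertex 8 has neighbors [4], so deg(8) = 1.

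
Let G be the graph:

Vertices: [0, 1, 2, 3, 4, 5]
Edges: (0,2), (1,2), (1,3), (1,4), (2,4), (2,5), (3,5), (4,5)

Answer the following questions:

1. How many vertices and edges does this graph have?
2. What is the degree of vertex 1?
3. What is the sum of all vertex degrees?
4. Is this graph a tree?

Count: 6 vertices, 8 edges.
Vertex 1 has neighbors [2, 3, 4], degree = 3.
Handshaking lemma: 2 * 8 = 16.
A tree on 6 vertices has 5 edges. This graph has 8 edges (3 extra). Not a tree.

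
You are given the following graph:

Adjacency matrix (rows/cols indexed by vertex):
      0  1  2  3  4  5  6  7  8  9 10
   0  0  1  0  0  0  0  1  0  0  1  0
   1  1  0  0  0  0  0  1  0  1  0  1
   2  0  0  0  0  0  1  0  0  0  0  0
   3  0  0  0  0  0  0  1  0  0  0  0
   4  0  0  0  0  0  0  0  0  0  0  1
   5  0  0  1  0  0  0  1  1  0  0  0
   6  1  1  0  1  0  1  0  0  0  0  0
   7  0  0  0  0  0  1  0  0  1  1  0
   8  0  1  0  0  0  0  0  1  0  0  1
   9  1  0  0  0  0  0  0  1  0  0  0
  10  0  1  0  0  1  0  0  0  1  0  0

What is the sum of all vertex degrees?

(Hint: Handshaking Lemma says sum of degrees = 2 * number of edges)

Count edges: 14 edges.
By Handshaking Lemma: sum of degrees = 2 * 14 = 28.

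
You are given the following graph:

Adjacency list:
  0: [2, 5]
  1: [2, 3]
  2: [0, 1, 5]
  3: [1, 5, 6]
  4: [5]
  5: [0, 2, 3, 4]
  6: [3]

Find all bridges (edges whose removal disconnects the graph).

A bridge is an edge whose removal increases the number of connected components.
Bridges found: (3,6), (4,5)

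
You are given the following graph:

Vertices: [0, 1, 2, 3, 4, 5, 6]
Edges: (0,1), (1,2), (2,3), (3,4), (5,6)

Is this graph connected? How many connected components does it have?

Checking connectivity: the graph has 2 connected component(s).
Components: [[0, 1, 2, 3, 4], [5, 6]]. The graph is NOT connected.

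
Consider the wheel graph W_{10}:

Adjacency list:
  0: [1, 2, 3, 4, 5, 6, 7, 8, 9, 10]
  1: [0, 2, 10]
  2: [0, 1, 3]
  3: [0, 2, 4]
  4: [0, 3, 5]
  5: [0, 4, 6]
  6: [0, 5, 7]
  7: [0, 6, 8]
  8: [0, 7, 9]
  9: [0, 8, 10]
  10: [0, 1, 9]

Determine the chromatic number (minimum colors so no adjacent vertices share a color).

W_{10} = C_{10} plus a hub adjacent to every cycle vertex.
The outer cycle needs 2 colors (even cycle); the hub is adjacent to all of them so needs a fresh color.
Chromatic number = 2 + 1 = 3.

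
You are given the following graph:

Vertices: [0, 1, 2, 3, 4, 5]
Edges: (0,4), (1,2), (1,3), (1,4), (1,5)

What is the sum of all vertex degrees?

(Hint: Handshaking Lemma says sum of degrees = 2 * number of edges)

Count edges: 5 edges.
By Handshaking Lemma: sum of degrees = 2 * 5 = 10.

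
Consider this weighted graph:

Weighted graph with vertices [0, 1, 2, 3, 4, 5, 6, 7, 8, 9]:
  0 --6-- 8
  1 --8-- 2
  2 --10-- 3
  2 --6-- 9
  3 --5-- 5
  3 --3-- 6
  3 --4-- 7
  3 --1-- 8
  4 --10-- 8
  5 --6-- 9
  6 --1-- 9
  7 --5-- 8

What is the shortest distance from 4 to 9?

Using Dijkstra's algorithm from vertex 4:
Shortest path: 4 -> 8 -> 3 -> 6 -> 9
Total weight: 10 + 1 + 3 + 1 = 15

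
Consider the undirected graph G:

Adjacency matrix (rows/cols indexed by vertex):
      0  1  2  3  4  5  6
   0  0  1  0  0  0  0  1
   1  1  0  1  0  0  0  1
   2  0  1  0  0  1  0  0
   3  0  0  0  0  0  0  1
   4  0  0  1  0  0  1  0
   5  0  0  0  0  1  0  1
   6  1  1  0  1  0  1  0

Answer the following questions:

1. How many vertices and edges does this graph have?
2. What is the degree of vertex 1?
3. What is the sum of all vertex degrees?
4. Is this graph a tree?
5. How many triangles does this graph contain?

Count: 7 vertices, 8 edges.
Vertex 1 has neighbors [0, 2, 6], degree = 3.
Handshaking lemma: 2 * 8 = 16.
A tree on 7 vertices has 6 edges. This graph has 8 edges (2 extra). Not a tree.
Number of triangles = 1.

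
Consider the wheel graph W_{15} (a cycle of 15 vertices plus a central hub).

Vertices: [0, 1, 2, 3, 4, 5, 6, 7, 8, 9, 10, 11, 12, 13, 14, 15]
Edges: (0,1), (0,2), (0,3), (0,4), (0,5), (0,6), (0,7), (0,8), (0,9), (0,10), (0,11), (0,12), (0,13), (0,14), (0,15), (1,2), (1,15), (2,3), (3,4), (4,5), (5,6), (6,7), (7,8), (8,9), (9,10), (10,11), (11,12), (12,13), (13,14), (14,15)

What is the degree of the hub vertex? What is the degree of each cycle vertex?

The hub connects to all 15 cycle vertices, so deg(hub) = 15.
Each cycle vertex connects to 2 neighbors on the cycle plus the hub, so deg(cycle vertex) = 3.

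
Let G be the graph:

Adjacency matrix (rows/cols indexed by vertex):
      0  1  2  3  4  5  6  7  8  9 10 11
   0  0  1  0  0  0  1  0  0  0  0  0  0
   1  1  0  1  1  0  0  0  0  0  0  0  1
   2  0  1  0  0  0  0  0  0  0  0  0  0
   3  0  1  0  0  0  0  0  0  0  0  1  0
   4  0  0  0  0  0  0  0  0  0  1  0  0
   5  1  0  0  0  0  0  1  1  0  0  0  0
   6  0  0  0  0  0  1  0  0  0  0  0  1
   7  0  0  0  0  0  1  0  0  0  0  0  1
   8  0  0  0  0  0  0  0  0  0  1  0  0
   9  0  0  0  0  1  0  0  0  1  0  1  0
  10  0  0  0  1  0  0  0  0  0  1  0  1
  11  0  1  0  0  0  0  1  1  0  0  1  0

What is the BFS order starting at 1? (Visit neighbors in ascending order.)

BFS from vertex 1 (neighbors processed in ascending order):
Visit order: 1, 0, 2, 3, 11, 5, 10, 6, 7, 9, 4, 8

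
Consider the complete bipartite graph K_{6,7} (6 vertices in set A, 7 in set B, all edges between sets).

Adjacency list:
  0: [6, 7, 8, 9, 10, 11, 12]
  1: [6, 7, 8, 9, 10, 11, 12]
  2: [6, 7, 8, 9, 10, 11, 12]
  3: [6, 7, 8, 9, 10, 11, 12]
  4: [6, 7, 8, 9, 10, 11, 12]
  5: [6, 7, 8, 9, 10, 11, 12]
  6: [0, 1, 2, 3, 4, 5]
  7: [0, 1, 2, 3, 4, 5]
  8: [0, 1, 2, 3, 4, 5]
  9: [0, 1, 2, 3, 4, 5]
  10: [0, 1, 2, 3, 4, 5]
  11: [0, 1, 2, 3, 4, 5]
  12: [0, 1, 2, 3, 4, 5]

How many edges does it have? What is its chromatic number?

K_{6,7} has 6 * 7 = 42 edges.
Bipartite graphs have chromatic number 2 (color each partition differently).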